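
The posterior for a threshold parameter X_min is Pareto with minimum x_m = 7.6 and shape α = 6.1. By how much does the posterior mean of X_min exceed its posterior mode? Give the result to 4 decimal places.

The Pareto density is strictly decreasing on [x_m, ∞), so the mode is x_m = 7.6000.
Mean = α·x_m/(α−1) = 6.1·7.6/5.1 = 9.0902.
Difference = 9.0902 − 7.6000 = 1.4902.

1.4902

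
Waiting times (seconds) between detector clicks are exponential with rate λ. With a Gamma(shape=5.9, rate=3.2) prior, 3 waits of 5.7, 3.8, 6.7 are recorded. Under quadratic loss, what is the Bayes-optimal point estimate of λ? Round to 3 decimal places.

Σ times = 16.2. Posterior: Gamma(shape = 5.9+3 = 8.9, rate = 3.2+16.2 = 19.4).
Mode = (α−1)/β = 7.9/19.4 = 0.407.
Mean = α/β = 8.9/19.4 = 0.459.
Quadratic loss ⇒ the optimal estimator is the posterior mean.

0.459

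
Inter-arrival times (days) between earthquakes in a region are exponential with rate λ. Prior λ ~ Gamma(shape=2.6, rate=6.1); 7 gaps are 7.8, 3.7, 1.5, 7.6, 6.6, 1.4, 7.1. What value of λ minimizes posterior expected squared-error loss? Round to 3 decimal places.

0.230

Σ times = 35.7. Posterior: Gamma(shape = 2.6+7 = 9.6, rate = 6.1+35.7 = 41.8).
Mode = (α−1)/β = 8.6/41.8 = 0.206.
Mean = α/β = 9.6/41.8 = 0.230.
Squared-error loss ⇒ the optimal estimator is the posterior mean.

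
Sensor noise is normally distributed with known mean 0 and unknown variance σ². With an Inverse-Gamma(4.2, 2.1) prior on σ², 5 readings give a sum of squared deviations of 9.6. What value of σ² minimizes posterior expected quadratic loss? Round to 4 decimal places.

1.2105

Posterior: Inverse-Gamma(shape = 4.2+5/2 = 6.7, scale = 2.1+9.6/2 = 6.9).
Mode = β/(α+1) = 6.9/7.7 = 0.8961.
Mean = β/(α−1) = 6.9/5.7 = 1.2105.
Quadratic loss ⇒ the optimal estimator is the posterior mean.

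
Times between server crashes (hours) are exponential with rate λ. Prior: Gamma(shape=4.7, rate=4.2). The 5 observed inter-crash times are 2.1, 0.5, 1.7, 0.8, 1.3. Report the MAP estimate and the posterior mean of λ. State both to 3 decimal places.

MAP estimate = 0.821, posterior mean = 0.915

Σ times = 6.4. Posterior: Gamma(shape = 4.7+5 = 9.7, rate = 4.2+6.4 = 10.6).
Mode = (α−1)/β = 8.7/10.6 = 0.821.
Mean = α/β = 9.7/10.6 = 0.915.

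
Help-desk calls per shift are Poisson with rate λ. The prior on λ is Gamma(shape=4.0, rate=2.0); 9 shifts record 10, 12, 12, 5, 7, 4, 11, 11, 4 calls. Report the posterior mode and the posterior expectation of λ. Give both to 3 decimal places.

Σ counts = 76. Posterior: Gamma(shape = 4.0+76 = 80.0, rate = 2.0+9 = 11.0).
Mode = (α−1)/β = 79.0/11.0 = 7.182.
Mean = α/β = 80.0/11.0 = 7.273.

MAP = 7.182, posterior mean = 7.273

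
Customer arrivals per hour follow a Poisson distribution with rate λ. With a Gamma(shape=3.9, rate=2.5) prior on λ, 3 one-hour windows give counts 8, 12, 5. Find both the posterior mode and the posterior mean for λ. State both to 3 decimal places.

Σ counts = 25. Posterior: Gamma(shape = 3.9+25 = 28.9, rate = 2.5+3 = 5.5).
Mode = (α−1)/β = 27.9/5.5 = 5.073.
Mean = α/β = 28.9/5.5 = 5.255.

MAP = 5.073, posterior mean = 5.255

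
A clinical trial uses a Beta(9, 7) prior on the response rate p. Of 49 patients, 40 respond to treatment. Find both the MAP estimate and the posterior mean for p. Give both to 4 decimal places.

Posterior: Beta(9+40, 7+9) = Beta(49, 16).
Mode = (49−1)/(49+16−2) = 48/63 = 0.7619.
Mean = 49/(49+16) = 49/65 = 0.7538.
The mean is pulled below the mode by the posterior's left skew.

MAP = 0.7619, posterior mean = 0.7538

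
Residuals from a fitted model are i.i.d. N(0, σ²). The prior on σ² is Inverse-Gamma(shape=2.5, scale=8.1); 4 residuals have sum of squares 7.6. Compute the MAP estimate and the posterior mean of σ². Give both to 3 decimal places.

Posterior: Inverse-Gamma(shape = 2.5+4/2 = 4.5, scale = 8.1+7.6/2 = 11.9).
Mode = β/(α+1) = 11.9/5.5 = 2.164.
Mean = β/(α−1) = 11.9/3.5 = 3.400.

MAP estimate = 2.164, posterior mean = 3.400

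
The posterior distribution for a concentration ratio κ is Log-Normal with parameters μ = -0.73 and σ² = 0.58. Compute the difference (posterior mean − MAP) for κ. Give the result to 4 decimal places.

Mode = exp(μ − σ²) = exp(-1.31) = 0.2698.
Mean = exp(μ + σ²/2) = exp(-0.440) = 0.6440.
Difference = 0.6440 − 0.2698 = 0.3742.
Right-skewed posterior ⇒ mode < mean.

0.3742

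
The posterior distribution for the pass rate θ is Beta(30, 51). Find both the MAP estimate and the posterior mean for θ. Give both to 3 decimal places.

Mode = (30−1)/(30+51−2) = 29/79 = 0.367.
Mean = 30/(30+51) = 30/81 = 0.370.
The posterior is right-skewed, so the mean exceeds the mode.

MAP: 0.367. Posterior mean: 0.370.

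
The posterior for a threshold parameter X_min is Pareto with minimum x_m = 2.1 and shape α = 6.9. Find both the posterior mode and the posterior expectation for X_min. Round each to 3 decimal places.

X_min_MAP = 2.100, E[X_min|data] = 2.456

The Pareto density is strictly decreasing on [x_m, ∞), so the mode is x_m = 2.100.
Mean = α·x_m/(α−1) = 6.9·2.1/5.9 = 2.456.
Mean > mode: the posterior has a right tail.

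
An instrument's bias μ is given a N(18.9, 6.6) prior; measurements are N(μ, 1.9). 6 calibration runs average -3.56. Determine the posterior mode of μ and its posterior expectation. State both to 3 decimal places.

Posterior for μ is Normal. Precision-weighted mean: (1/6.6·18.9 + 6/1.9·-3.56) / (1/6.6 + 6/1.9) = -2.532.
A Normal posterior is symmetric, so mode = mean.

posterior mode = -2.532, posterior expectation = -2.532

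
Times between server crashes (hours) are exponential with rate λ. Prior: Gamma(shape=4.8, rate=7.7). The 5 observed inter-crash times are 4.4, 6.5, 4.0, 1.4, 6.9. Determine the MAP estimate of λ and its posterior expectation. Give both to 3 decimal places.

MAP: 0.285. Posterior mean: 0.317.

Σ times = 23.2. Posterior: Gamma(shape = 4.8+5 = 9.8, rate = 7.7+23.2 = 30.9).
Mode = (α−1)/β = 8.8/30.9 = 0.285.
Mean = α/β = 9.8/30.9 = 0.317.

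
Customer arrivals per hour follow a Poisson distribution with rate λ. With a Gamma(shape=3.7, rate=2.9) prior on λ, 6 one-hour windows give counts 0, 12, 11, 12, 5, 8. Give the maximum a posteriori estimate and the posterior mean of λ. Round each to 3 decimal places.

Σ counts = 48. Posterior: Gamma(shape = 3.7+48 = 51.7, rate = 2.9+6 = 8.9).
Mode = (α−1)/β = 50.7/8.9 = 5.697.
Mean = α/β = 51.7/8.9 = 5.809.
The posterior is right-skewed, so the mean exceeds the mode.

maximum a posteriori estimate = 5.697, posterior mean = 5.809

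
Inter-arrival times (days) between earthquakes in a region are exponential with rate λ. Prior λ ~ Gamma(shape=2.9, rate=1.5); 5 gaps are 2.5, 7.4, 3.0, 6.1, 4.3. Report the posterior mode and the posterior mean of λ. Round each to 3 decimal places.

Σ times = 23.3. Posterior: Gamma(shape = 2.9+5 = 7.9, rate = 1.5+23.3 = 24.8).
Mode = (α−1)/β = 6.9/24.8 = 0.278.
Mean = α/β = 7.9/24.8 = 0.319.
Mean > mode: the posterior has a right tail.

λ_MAP = 0.278, E[λ|data] = 0.319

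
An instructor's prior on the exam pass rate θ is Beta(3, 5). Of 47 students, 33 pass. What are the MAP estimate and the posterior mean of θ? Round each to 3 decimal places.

Posterior: Beta(3+33, 5+14) = Beta(36, 19).
Mode = (36−1)/(36+19−2) = 35/53 = 0.660.
Mean = 36/(36+19) = 36/55 = 0.655.
Mode > mean: the posterior has a left tail.

θ_MAP = 0.660, E[θ|data] = 0.655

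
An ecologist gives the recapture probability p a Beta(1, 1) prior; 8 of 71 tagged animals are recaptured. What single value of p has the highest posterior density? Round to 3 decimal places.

Posterior: Beta(1+8, 1+63) = Beta(9, 64).
Mode = (9−1)/(9+64−2) = 8/71 = 0.113.
Mean = 9/(9+64) = 9/73 = 0.123.
This is the posterior mode — the MAP estimate.

0.113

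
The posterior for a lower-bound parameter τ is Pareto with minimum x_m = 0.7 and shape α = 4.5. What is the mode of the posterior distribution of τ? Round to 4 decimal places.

0.7000

The Pareto density is strictly decreasing on [x_m, ∞), so the mode is x_m = 0.7000.
Mean = α·x_m/(α−1) = 4.5·0.7/3.5 = 0.9000.
This is the posterior mode — the MAP estimate.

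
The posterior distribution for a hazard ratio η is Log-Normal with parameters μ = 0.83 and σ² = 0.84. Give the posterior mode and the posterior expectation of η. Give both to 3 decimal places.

MAP = 0.990; posterior mean = 3.490

Mode = exp(μ − σ²) = exp(-0.01) = 0.990.
Mean = exp(μ + σ²/2) = exp(1.250) = 3.490.
Right-skewed posterior ⇒ mode < mean.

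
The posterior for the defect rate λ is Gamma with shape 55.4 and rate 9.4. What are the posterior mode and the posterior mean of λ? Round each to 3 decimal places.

Mode = (α−1)/β = 54.4/9.4 = 5.787.
Mean = α/β = 55.4/9.4 = 5.894.
Right-skewed posterior ⇒ mode < mean.

MAP: 5.787. Posterior mean: 5.894.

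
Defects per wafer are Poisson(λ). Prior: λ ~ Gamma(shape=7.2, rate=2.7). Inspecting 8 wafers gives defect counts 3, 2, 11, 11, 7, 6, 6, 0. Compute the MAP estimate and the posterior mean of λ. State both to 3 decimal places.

Σ counts = 46. Posterior: Gamma(shape = 7.2+46 = 53.2, rate = 2.7+8 = 10.7).
Mode = (α−1)/β = 52.2/10.7 = 4.879.
Mean = α/β = 53.2/10.7 = 4.972.

MAP: 4.879. Posterior mean: 4.972.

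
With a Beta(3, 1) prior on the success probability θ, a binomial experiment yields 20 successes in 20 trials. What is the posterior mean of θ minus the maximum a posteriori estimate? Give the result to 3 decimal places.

Posterior: Beta(3+20, 1+0) = Beta(23, 1).
Since β = 1 ≤ 1 and α > 1, the Beta density is monotone increasing on [0,1]; the mode is at 1.
Mean = 23/(23+1) = 0.958.
Difference = 0.958 − 1.000 = -0.042.
Mode > mean: the posterior has a left tail.

-0.042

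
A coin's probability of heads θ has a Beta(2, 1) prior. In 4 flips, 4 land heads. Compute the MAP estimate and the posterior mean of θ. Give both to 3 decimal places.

Posterior: Beta(2+4, 1+0) = Beta(6, 1).
Since β = 1 ≤ 1 and α > 1, the Beta density is monotone increasing on [0,1]; the mode is at 1.
Mean = 6/(6+1) = 0.857.

MAP = 1.000; posterior mean = 0.857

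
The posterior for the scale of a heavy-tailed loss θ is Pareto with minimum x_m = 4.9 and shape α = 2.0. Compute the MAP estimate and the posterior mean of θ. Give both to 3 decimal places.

The Pareto density is strictly decreasing on [x_m, ∞), so the mode is x_m = 4.900.
Mean = α·x_m/(α−1) = 2.0·4.9/1.0 = 9.800.
The posterior is right-skewed, so the mean exceeds the mode.

MAP = 4.900, posterior mean = 9.800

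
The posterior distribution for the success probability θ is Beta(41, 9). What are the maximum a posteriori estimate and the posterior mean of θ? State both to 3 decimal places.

Mode = (41−1)/(41+9−2) = 40/48 = 0.833.
Mean = 41/(41+9) = 41/50 = 0.820.
The posterior is left-skewed, so the mode exceeds the mean.

θ_MAP = 0.833, E[θ|data] = 0.820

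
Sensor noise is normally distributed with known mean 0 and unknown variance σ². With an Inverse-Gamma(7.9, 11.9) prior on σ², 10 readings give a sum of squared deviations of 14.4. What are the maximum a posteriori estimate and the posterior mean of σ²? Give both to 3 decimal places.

MAP = 1.374; posterior mean = 1.605

Posterior: Inverse-Gamma(shape = 7.9+10/2 = 12.9, scale = 11.9+14.4/2 = 19.1).
Mode = β/(α+1) = 19.1/13.9 = 1.374.
Mean = β/(α−1) = 19.1/11.9 = 1.605.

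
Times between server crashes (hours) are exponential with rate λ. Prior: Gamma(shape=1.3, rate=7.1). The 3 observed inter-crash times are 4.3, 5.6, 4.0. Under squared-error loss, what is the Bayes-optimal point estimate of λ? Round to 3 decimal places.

Σ times = 13.9. Posterior: Gamma(shape = 1.3+3 = 4.3, rate = 7.1+13.9 = 21.0).
Mode = (α−1)/β = 3.3/21.0 = 0.157.
Mean = α/β = 4.3/21.0 = 0.205.
Squared-error loss ⇒ the optimal estimator is the posterior mean.

0.205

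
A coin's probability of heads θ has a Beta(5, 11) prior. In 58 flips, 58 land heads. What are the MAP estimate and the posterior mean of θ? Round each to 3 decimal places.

Posterior: Beta(5+58, 11+0) = Beta(63, 11).
Mode = (63−1)/(63+11−2) = 62/72 = 0.861.
Mean = 63/(63+11) = 63/74 = 0.851.
The posterior is left-skewed, so the mode exceeds the mean.

MAP estimate = 0.861, posterior mean = 0.851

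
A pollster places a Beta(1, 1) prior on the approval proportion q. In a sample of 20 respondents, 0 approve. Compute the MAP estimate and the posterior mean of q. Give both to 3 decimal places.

Posterior: Beta(1+0, 1+20) = Beta(1, 21).
Since α = 1 ≤ 1 and β > 1, the Beta density is monotone decreasing on [0,1]; the mode is at 0.
Mean = 1/(1+21) = 0.045.

MAP: 0.000. Posterior mean: 0.045.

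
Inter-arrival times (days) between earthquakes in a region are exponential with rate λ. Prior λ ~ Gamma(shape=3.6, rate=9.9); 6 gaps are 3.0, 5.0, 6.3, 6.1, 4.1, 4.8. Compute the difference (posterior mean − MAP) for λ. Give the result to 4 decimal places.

0.0255

Σ times = 29.3. Posterior: Gamma(shape = 3.6+6 = 9.6, rate = 9.9+29.3 = 39.2).
Mode = (α−1)/β = 8.6/39.2 = 0.2194.
Mean = α/β = 9.6/39.2 = 0.2449.
Difference = 0.2449 − 0.2194 = 0.0255.
Right-skewed posterior ⇒ mode < mean.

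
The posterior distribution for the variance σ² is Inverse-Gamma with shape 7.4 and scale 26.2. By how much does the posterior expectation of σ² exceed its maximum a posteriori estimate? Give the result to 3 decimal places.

0.975

Mode = β/(α+1) = 26.2/8.4 = 3.119.
Mean = β/(α−1) = 26.2/6.4 = 4.094.
Difference = 4.094 − 3.119 = 0.975.
Mean > mode: the posterior has a right tail.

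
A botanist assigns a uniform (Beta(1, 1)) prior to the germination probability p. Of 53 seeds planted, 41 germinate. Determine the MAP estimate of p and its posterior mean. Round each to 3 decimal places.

MAP estimate = 0.774, posterior mean = 0.764

Posterior: Beta(1+41, 1+12) = Beta(42, 13).
Mode = (42−1)/(42+13−2) = 41/53 = 0.774.
With a flat prior the MAP equals the MLE, 41/53.
Mean = 42/(42+13) = 42/55 = 0.764.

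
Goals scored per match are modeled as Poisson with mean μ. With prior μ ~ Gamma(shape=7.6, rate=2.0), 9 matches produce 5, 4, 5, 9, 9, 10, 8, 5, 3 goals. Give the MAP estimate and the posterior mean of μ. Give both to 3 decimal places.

MAP estimate = 5.873, posterior mean = 5.964

Σ counts = 58. Posterior: Gamma(shape = 7.6+58 = 65.6, rate = 2.0+9 = 11.0).
Mode = (α−1)/β = 64.6/11.0 = 5.873.
Mean = α/β = 65.6/11.0 = 5.964.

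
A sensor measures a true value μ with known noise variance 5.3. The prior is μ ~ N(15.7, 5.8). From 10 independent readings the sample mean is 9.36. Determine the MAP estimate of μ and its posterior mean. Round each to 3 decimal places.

Posterior for μ is Normal. Precision-weighted mean: (1/5.8·15.7 + 10/5.3·9.36) / (1/5.8 + 10/5.3) = 9.891.
A Normal posterior is symmetric, so mode = mean.

MAP: 9.891. Posterior mean: 9.891.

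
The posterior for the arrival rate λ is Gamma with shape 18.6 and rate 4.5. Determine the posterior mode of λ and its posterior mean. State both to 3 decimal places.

λ_MAP = 3.911, E[λ|data] = 4.133

Mode = (α−1)/β = 17.6/4.5 = 3.911.
Mean = α/β = 18.6/4.5 = 4.133.
Mean > mode: the posterior has a right tail.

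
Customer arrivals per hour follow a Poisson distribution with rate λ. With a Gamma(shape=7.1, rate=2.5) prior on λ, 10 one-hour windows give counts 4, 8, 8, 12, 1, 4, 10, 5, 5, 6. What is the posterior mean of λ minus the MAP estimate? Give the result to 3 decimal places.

0.080

Σ counts = 63. Posterior: Gamma(shape = 7.1+63 = 70.1, rate = 2.5+10 = 12.5).
Mode = (α−1)/β = 69.1/12.5 = 5.528.
Mean = α/β = 70.1/12.5 = 5.608.
Difference = 5.608 − 5.528 = 0.080.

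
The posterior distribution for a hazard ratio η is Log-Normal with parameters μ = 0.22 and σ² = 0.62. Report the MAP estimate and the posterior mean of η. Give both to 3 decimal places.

MAP = 0.670, posterior mean = 1.699

Mode = exp(μ − σ²) = exp(-0.40) = 0.670.
Mean = exp(μ + σ²/2) = exp(0.530) = 1.699.
The mean is pulled above the mode by the posterior's right skew.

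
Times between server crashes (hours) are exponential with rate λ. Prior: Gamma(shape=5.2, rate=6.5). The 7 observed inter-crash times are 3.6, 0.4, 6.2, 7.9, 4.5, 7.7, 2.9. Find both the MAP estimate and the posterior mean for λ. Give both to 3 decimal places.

Σ times = 33.2. Posterior: Gamma(shape = 5.2+7 = 12.2, rate = 6.5+33.2 = 39.7).
Mode = (α−1)/β = 11.2/39.7 = 0.282.
Mean = α/β = 12.2/39.7 = 0.307.

MAP = 0.282; posterior mean = 0.307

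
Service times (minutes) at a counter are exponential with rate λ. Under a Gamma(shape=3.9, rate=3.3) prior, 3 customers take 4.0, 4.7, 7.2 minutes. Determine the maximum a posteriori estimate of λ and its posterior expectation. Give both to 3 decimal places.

Σ times = 15.9. Posterior: Gamma(shape = 3.9+3 = 6.9, rate = 3.3+15.9 = 19.2).
Mode = (α−1)/β = 5.9/19.2 = 0.307.
Mean = α/β = 6.9/19.2 = 0.359.
The mean is pulled above the mode by the posterior's right skew.

λ_MAP = 0.307, E[λ|data] = 0.359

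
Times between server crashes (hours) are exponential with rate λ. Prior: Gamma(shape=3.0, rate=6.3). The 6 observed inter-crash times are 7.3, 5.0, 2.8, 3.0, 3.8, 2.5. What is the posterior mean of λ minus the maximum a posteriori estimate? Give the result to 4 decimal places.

Σ times = 24.4. Posterior: Gamma(shape = 3.0+6 = 9.0, rate = 6.3+24.4 = 30.7).
Mode = (α−1)/β = 8.0/30.7 = 0.2606.
Mean = α/β = 9.0/30.7 = 0.2932.
Difference = 0.2932 − 0.2606 = 0.0326.
Right-skewed posterior ⇒ mode < mean.

0.0326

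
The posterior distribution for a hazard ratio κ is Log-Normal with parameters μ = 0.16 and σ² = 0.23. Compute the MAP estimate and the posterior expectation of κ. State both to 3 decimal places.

Mode = exp(μ − σ²) = exp(-0.07) = 0.932.
Mean = exp(μ + σ²/2) = exp(0.275) = 1.317.
Right-skewed posterior ⇒ mode < mean.

MAP: 0.932. Posterior mean: 1.317.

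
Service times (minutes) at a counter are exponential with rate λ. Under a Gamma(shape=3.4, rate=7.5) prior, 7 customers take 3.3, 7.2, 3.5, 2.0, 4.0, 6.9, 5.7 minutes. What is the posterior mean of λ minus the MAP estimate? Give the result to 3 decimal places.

Σ times = 32.6. Posterior: Gamma(shape = 3.4+7 = 10.4, rate = 7.5+32.6 = 40.1).
Mode = (α−1)/β = 9.4/40.1 = 0.234.
Mean = α/β = 10.4/40.1 = 0.259.
Difference = 0.259 − 0.234 = 0.025.

0.025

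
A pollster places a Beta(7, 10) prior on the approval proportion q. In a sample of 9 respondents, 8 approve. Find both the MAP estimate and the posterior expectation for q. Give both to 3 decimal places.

MAP estimate = 0.583, posterior expectation = 0.577

Posterior: Beta(7+8, 10+1) = Beta(15, 11).
Mode = (15−1)/(15+11−2) = 14/24 = 0.583.
Mean = 15/(15+11) = 15/26 = 0.577.
Left-skewed posterior ⇒ mean < mode.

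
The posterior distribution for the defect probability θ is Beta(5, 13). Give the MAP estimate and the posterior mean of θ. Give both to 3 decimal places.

MAP = 0.250, posterior mean = 0.278

Mode = (5−1)/(5+13−2) = 4/16 = 0.250.
Mean = 5/(5+13) = 5/18 = 0.278.
The mean is pulled above the mode by the posterior's right skew.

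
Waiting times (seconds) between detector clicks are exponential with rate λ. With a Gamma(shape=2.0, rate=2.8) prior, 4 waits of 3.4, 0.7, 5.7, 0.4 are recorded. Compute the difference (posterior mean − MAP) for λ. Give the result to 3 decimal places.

Σ times = 10.2. Posterior: Gamma(shape = 2.0+4 = 6.0, rate = 2.8+10.2 = 13.0).
Mode = (α−1)/β = 5.0/13.0 = 0.385.
Mean = α/β = 6.0/13.0 = 0.462.
Difference = 0.462 − 0.385 = 0.077.

0.077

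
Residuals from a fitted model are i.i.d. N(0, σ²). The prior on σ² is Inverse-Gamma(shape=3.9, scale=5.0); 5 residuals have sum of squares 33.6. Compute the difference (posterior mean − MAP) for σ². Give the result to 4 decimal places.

1.0911

Posterior: Inverse-Gamma(shape = 3.9+5/2 = 6.4, scale = 5.0+33.6/2 = 21.8).
Mode = β/(α+1) = 21.8/7.4 = 2.9459.
Mean = β/(α−1) = 21.8/5.4 = 4.0370.
Difference = 4.0370 − 2.9459 = 1.0911.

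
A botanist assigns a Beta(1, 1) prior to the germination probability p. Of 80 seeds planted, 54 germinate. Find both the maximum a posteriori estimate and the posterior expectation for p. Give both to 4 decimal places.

MAP: 0.6750. Posterior mean: 0.6707.

Posterior: Beta(1+54, 1+26) = Beta(55, 27).
Mode = (55−1)/(55+27−2) = 54/80 = 0.6750.
Mean = 55/(55+27) = 55/82 = 0.6707.
The mean is pulled below the mode by the posterior's left skew.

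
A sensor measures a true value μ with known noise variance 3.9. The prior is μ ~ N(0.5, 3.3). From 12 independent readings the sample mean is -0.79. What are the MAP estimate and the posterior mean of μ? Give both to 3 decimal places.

μ_MAP = -0.674, E[μ|data] = -0.674

Posterior for μ is Normal. Precision-weighted mean: (1/3.3·0.5 + 12/3.9·-0.79) / (1/3.3 + 12/3.9) = -0.674.
A Normal posterior is symmetric, so mode = mean.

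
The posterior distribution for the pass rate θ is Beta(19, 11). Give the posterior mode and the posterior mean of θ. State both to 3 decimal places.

MAP: 0.643. Posterior mean: 0.633.

Mode = (19−1)/(19+11−2) = 18/28 = 0.643.
Mean = 19/(19+11) = 19/30 = 0.633.
The posterior is left-skewed, so the mode exceeds the mean.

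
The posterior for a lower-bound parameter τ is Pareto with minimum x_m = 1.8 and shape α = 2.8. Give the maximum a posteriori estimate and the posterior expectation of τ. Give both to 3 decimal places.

MAP = 1.800; posterior mean = 2.800

The Pareto density is strictly decreasing on [x_m, ∞), so the mode is x_m = 1.800.
Mean = α·x_m/(α−1) = 2.8·1.8/1.8 = 2.800.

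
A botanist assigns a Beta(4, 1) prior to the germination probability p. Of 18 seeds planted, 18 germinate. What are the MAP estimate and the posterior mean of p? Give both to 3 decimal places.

Posterior: Beta(4+18, 1+0) = Beta(22, 1).
Since β = 1 ≤ 1 and α > 1, the Beta density is monotone increasing on [0,1]; the mode is at 1.
Mean = 22/(22+1) = 0.957.

p_MAP = 1.000, E[p|data] = 0.957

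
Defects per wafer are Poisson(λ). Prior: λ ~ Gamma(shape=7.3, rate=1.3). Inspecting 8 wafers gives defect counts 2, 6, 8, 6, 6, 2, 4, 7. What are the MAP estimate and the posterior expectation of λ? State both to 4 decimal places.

MAP = 5.0860, posterior mean = 5.1935

Σ counts = 41. Posterior: Gamma(shape = 7.3+41 = 48.3, rate = 1.3+8 = 9.3).
Mode = (α−1)/β = 47.3/9.3 = 5.0860.
Mean = α/β = 48.3/9.3 = 5.1935.
Mean > mode: the posterior has a right tail.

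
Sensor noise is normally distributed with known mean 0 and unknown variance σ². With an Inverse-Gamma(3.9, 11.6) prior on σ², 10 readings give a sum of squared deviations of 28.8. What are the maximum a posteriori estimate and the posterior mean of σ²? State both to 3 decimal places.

MAP = 2.626, posterior mean = 3.291

Posterior: Inverse-Gamma(shape = 3.9+10/2 = 8.9, scale = 11.6+28.8/2 = 26.0).
Mode = β/(α+1) = 26.0/9.9 = 2.626.
Mean = β/(α−1) = 26.0/7.9 = 3.291.
Mean > mode: the posterior has a right tail.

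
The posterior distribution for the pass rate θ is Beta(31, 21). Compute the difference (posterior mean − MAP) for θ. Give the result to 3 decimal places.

-0.004

Mode = (31−1)/(31+21−2) = 30/50 = 0.600.
Mean = 31/(31+21) = 31/52 = 0.596.
Difference = 0.596 − 0.600 = -0.004.
The mean is pulled below the mode by the posterior's left skew.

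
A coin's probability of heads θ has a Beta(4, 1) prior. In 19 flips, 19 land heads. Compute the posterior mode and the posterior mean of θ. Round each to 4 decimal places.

MAP: 1.0000. Posterior mean: 0.9583.

Posterior: Beta(4+19, 1+0) = Beta(23, 1).
Since β = 1 ≤ 1 and α > 1, the Beta density is monotone increasing on [0,1]; the mode is at 1.
Mean = 23/(23+1) = 0.9583.
Left-skewed posterior ⇒ mean < mode.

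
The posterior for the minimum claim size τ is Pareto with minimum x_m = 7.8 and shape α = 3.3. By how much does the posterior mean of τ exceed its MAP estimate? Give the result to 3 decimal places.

3.391

The Pareto density is strictly decreasing on [x_m, ∞), so the mode is x_m = 7.800.
Mean = α·x_m/(α−1) = 3.3·7.8/2.3 = 11.191.
Difference = 11.191 − 7.800 = 3.391.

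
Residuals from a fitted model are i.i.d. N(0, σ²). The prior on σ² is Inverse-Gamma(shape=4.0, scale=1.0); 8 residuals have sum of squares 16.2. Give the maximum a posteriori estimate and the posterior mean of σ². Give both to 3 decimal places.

MAP = 1.011; posterior mean = 1.300

Posterior: Inverse-Gamma(shape = 4.0+8/2 = 8.0, scale = 1.0+16.2/2 = 9.1).
Mode = β/(α+1) = 9.1/9.0 = 1.011.
Mean = β/(α−1) = 9.1/7.0 = 1.300.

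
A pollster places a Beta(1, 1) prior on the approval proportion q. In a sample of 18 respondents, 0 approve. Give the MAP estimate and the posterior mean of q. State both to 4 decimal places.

Posterior: Beta(1+0, 1+18) = Beta(1, 19).
Since α = 1 ≤ 1 and β > 1, the Beta density is monotone decreasing on [0,1]; the mode is at 0.
Mean = 1/(1+19) = 0.0500.
Right-skewed posterior ⇒ mode < mean.

MAP: 0.0000. Posterior mean: 0.0500.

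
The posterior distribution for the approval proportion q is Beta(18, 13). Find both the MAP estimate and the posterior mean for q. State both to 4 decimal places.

Mode = (18−1)/(18+13−2) = 17/29 = 0.5862.
Mean = 18/(18+13) = 18/31 = 0.5806.
Mode > mean: the posterior has a left tail.

MAP = 0.5862; posterior mean = 0.5806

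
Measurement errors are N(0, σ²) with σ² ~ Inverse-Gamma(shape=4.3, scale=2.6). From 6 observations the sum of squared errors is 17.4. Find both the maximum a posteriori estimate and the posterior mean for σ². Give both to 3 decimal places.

MAP: 1.361. Posterior mean: 1.794.

Posterior: Inverse-Gamma(shape = 4.3+6/2 = 7.3, scale = 2.6+17.4/2 = 11.3).
Mode = β/(α+1) = 11.3/8.3 = 1.361.
Mean = β/(α−1) = 11.3/6.3 = 1.794.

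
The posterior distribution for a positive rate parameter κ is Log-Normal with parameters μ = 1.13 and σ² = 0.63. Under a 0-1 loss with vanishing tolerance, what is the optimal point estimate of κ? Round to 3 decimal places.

Mode = exp(μ − σ²) = exp(0.50) = 1.649.
Mean = exp(μ + σ²/2) = exp(1.445) = 4.242.
This is the posterior mode — the MAP estimate.

1.649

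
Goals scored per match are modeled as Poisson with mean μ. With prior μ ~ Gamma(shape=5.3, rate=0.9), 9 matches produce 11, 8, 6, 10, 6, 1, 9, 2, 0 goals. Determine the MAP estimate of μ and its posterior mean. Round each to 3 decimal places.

Σ counts = 53. Posterior: Gamma(shape = 5.3+53 = 58.3, rate = 0.9+9 = 9.9).
Mode = (α−1)/β = 57.3/9.9 = 5.788.
Mean = α/β = 58.3/9.9 = 5.889.
Right-skewed posterior ⇒ mode < mean.

μ_MAP = 5.788, E[μ|data] = 5.889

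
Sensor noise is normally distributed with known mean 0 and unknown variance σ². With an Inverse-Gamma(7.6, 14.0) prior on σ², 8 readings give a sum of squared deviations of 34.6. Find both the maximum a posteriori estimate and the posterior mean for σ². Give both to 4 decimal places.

MAP = 2.4841; posterior mean = 2.9528

Posterior: Inverse-Gamma(shape = 7.6+8/2 = 11.6, scale = 14.0+34.6/2 = 31.3).
Mode = β/(α+1) = 31.3/12.6 = 2.4841.
Mean = β/(α−1) = 31.3/10.6 = 2.9528.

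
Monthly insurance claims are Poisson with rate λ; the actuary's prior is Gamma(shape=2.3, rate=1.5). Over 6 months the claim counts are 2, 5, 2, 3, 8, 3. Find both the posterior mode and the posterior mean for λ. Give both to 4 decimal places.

MAP: 3.2400. Posterior mean: 3.3733.

Σ counts = 23. Posterior: Gamma(shape = 2.3+23 = 25.3, rate = 1.5+6 = 7.5).
Mode = (α−1)/β = 24.3/7.5 = 3.2400.
Mean = α/β = 25.3/7.5 = 3.3733.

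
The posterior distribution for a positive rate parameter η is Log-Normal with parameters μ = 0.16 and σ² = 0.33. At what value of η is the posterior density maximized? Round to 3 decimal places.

Mode = exp(μ − σ²) = exp(-0.17) = 0.844.
Mean = exp(μ + σ²/2) = exp(0.325) = 1.384.
This is the posterior mode — the MAP estimate.

0.844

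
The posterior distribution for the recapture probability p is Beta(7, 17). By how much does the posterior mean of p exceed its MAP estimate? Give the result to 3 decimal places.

Mode = (7−1)/(7+17−2) = 6/22 = 0.273.
Mean = 7/(7+17) = 7/24 = 0.292.
Difference = 0.292 − 0.273 = 0.019.
The mean is pulled above the mode by the posterior's right skew.

0.019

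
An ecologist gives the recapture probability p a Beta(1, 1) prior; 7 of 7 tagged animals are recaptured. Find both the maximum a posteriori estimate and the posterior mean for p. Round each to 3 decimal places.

maximum a posteriori estimate = 1.000, posterior mean = 0.889

Posterior: Beta(1+7, 1+0) = Beta(8, 1).
Since β = 1 ≤ 1 and α > 1, the Beta density is monotone increasing on [0,1]; the mode is at 1.
Mean = 8/(8+1) = 0.889.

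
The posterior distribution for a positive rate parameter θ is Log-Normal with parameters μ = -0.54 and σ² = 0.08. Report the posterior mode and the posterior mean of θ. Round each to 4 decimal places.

MAP = 0.5379, posterior mean = 0.6065

Mode = exp(μ − σ²) = exp(-0.62) = 0.5379.
Mean = exp(μ + σ²/2) = exp(-0.500) = 0.6065.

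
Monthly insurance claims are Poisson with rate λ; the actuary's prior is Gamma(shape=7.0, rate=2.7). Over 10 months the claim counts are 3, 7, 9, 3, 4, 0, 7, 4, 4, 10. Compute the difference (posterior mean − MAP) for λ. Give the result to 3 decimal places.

0.079

Σ counts = 51. Posterior: Gamma(shape = 7.0+51 = 58.0, rate = 2.7+10 = 12.7).
Mode = (α−1)/β = 57.0/12.7 = 4.488.
Mean = α/β = 58.0/12.7 = 4.567.
Difference = 4.567 − 4.488 = 0.079.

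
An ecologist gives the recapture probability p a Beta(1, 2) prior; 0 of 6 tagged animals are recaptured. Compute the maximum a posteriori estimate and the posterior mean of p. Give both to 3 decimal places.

Posterior: Beta(1+0, 2+6) = Beta(1, 8).
Since α = 1 ≤ 1 and β > 1, the Beta density is monotone decreasing on [0,1]; the mode is at 0.
Mean = 1/(1+8) = 0.111.

MAP = 0.000, posterior mean = 0.111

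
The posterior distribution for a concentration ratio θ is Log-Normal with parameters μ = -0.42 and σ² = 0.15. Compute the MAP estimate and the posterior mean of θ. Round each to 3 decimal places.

Mode = exp(μ − σ²) = exp(-0.57) = 0.566.
Mean = exp(μ + σ²/2) = exp(-0.345) = 0.708.
The mean is pulled above the mode by the posterior's right skew.

θ_MAP = 0.566, E[θ|data] = 0.708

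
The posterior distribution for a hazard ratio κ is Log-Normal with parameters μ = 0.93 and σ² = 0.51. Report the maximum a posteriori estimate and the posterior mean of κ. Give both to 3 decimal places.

MAP: 1.522. Posterior mean: 3.271.

Mode = exp(μ − σ²) = exp(0.42) = 1.522.
Mean = exp(μ + σ²/2) = exp(1.185) = 3.271.
Mean > mode: the posterior has a right tail.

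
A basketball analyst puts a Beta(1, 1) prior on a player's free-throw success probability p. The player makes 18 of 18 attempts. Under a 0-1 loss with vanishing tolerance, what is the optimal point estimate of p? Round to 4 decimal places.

1.0000

Posterior: Beta(1+18, 1+0) = Beta(19, 1).
Since β = 1 ≤ 1 and α > 1, the Beta density is monotone increasing on [0,1]; the mode is at 1.
Mean = 19/(19+1) = 0.9500.
This is the posterior mode — the MAP estimate.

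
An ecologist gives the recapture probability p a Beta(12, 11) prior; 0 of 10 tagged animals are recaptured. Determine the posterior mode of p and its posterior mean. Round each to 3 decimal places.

p_MAP = 0.355, E[p|data] = 0.364

Posterior: Beta(12+0, 11+10) = Beta(12, 21).
Mode = (12−1)/(12+21−2) = 11/31 = 0.355.
Mean = 12/(12+21) = 12/33 = 0.364.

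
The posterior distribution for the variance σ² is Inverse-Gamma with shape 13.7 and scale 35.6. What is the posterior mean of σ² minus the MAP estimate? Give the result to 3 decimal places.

0.381

Mode = β/(α+1) = 35.6/14.7 = 2.422.
Mean = β/(α−1) = 35.6/12.7 = 2.803.
Difference = 2.803 − 2.422 = 0.381.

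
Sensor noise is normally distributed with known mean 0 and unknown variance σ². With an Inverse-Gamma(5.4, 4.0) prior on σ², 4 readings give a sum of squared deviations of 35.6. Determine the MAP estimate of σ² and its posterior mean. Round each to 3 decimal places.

Posterior: Inverse-Gamma(shape = 5.4+4/2 = 7.4, scale = 4.0+35.6/2 = 21.8).
Mode = β/(α+1) = 21.8/8.4 = 2.595.
Mean = β/(α−1) = 21.8/6.4 = 3.406.
Right-skewed posterior ⇒ mode < mean.

σ²_MAP = 2.595, E[σ²|data] = 3.406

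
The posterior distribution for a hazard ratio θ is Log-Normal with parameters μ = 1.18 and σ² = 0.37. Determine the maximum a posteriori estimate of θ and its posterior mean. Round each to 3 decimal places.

Mode = exp(μ − σ²) = exp(0.81) = 2.248.
Mean = exp(μ + σ²/2) = exp(1.365) = 3.916.

MAP: 2.248. Posterior mean: 3.916.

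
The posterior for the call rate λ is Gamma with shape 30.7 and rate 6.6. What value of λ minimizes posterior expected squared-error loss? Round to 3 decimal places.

Mode = (α−1)/β = 29.7/6.6 = 4.500.
Mean = α/β = 30.7/6.6 = 4.652.
Squared-error loss ⇒ the optimal estimator is the posterior mean.

4.652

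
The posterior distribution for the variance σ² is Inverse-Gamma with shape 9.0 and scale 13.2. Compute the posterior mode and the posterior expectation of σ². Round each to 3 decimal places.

Mode = β/(α+1) = 13.2/10.0 = 1.320.
Mean = β/(α−1) = 13.2/8.0 = 1.650.
The posterior is right-skewed, so the mean exceeds the mode.

MAP = 1.320, posterior mean = 1.650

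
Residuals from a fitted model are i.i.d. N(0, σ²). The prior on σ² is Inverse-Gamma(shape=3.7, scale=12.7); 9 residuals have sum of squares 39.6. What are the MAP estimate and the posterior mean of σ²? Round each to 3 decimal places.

Posterior: Inverse-Gamma(shape = 3.7+9/2 = 8.2, scale = 12.7+39.6/2 = 32.5).
Mode = β/(α+1) = 32.5/9.2 = 3.533.
Mean = β/(α−1) = 32.5/7.2 = 4.514.
Mean > mode: the posterior has a right tail.

MAP = 3.533; posterior mean = 4.514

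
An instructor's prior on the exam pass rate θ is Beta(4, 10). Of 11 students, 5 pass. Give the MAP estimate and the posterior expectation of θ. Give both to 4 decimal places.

Posterior: Beta(4+5, 10+6) = Beta(9, 16).
Mode = (9−1)/(9+16−2) = 8/23 = 0.3478.
Mean = 9/(9+16) = 9/25 = 0.3600.

MAP = 0.3478; posterior mean = 0.3600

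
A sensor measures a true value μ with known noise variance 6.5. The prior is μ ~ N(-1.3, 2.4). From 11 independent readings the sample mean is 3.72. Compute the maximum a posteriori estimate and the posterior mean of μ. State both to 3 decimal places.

MAP = 2.728, posterior mean = 2.728

Posterior for μ is Normal. Precision-weighted mean: (1/2.4·-1.3 + 11/6.5·3.72) / (1/2.4 + 11/6.5) = 2.728.
A Normal posterior is symmetric, so mode = mean.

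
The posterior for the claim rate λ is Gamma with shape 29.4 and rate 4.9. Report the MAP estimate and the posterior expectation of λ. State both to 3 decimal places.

Mode = (α−1)/β = 28.4/4.9 = 5.796.
Mean = α/β = 29.4/4.9 = 6.000.

λ_MAP = 5.796, E[λ|data] = 6.000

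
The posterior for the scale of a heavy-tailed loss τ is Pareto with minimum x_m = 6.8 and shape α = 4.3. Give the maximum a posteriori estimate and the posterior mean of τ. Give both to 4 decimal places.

The Pareto density is strictly decreasing on [x_m, ∞), so the mode is x_m = 6.8000.
Mean = α·x_m/(α−1) = 4.3·6.8/3.3 = 8.8606.

MAP = 6.8000; posterior mean = 8.8606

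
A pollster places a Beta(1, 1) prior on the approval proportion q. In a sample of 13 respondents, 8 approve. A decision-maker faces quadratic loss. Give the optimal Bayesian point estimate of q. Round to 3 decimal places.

Posterior: Beta(1+8, 1+5) = Beta(9, 6).
Mode = (9−1)/(9+6−2) = 8/13 = 0.615.
Mean = 9/(9+6) = 9/15 = 0.600.
Quadratic loss ⇒ the optimal estimator is the posterior mean.

0.600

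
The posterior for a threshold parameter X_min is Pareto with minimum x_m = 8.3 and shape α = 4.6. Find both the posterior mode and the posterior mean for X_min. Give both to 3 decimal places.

posterior mode = 8.300, posterior mean = 10.606

The Pareto density is strictly decreasing on [x_m, ∞), so the mode is x_m = 8.300.
Mean = α·x_m/(α−1) = 4.6·8.3/3.6 = 10.606.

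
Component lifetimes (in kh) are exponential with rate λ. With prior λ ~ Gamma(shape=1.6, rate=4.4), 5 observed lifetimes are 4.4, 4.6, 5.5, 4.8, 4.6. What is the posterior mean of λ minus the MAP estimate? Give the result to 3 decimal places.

Σ times = 23.9. Posterior: Gamma(shape = 1.6+5 = 6.6, rate = 4.4+23.9 = 28.3).
Mode = (α−1)/β = 5.6/28.3 = 0.198.
Mean = α/β = 6.6/28.3 = 0.233.
Difference = 0.233 − 0.198 = 0.035.
Right-skewed posterior ⇒ mode < mean.

0.035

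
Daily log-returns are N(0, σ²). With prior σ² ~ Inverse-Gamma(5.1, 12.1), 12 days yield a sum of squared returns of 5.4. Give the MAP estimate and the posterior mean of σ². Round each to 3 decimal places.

MAP estimate = 1.223, posterior mean = 1.465

Posterior: Inverse-Gamma(shape = 5.1+12/2 = 11.1, scale = 12.1+5.4/2 = 14.8).
Mode = β/(α+1) = 14.8/12.1 = 1.223.
Mean = β/(α−1) = 14.8/10.1 = 1.465.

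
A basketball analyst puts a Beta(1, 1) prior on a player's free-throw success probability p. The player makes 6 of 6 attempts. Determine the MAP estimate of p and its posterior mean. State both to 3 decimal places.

MAP: 1.000. Posterior mean: 0.875.

Posterior: Beta(1+6, 1+0) = Beta(7, 1).
Since β = 1 ≤ 1 and α > 1, the Beta density is monotone increasing on [0,1]; the mode is at 1.
Mean = 7/(7+1) = 0.875.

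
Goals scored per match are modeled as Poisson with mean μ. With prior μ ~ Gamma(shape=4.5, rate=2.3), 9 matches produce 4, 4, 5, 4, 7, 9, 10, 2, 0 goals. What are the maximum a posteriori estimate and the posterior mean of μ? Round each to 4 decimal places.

MAP = 4.2920, posterior mean = 4.3805

Σ counts = 45. Posterior: Gamma(shape = 4.5+45 = 49.5, rate = 2.3+9 = 11.3).
Mode = (α−1)/β = 48.5/11.3 = 4.2920.
Mean = α/β = 49.5/11.3 = 4.3805.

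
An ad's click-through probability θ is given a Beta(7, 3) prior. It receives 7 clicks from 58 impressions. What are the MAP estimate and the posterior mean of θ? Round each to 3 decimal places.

MAP = 0.197, posterior mean = 0.206

Posterior: Beta(7+7, 3+51) = Beta(14, 54).
Mode = (14−1)/(14+54−2) = 13/66 = 0.197.
Mean = 14/(14+54) = 14/68 = 0.206.
The posterior is right-skewed, so the mean exceeds the mode.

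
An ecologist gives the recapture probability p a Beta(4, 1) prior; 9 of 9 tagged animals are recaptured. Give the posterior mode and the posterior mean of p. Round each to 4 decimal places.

Posterior: Beta(4+9, 1+0) = Beta(13, 1).
Since β = 1 ≤ 1 and α > 1, the Beta density is monotone increasing on [0,1]; the mode is at 1.
Mean = 13/(13+1) = 0.9286.
The posterior is left-skewed, so the mode exceeds the mean.

MAP = 1.0000, posterior mean = 0.9286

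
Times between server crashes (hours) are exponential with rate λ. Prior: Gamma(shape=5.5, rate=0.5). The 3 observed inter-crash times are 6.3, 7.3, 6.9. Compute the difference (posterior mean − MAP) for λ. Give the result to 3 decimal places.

Σ times = 20.5. Posterior: Gamma(shape = 5.5+3 = 8.5, rate = 0.5+20.5 = 21.0).
Mode = (α−1)/β = 7.5/21.0 = 0.357.
Mean = α/β = 8.5/21.0 = 0.405.
Difference = 0.405 − 0.357 = 0.048.
Right-skewed posterior ⇒ mode < mean.

0.048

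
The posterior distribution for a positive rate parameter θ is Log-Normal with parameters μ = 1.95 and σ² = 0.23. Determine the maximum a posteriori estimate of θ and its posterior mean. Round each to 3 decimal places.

MAP: 5.585. Posterior mean: 7.885.

Mode = exp(μ − σ²) = exp(1.72) = 5.585.
Mean = exp(μ + σ²/2) = exp(2.065) = 7.885.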